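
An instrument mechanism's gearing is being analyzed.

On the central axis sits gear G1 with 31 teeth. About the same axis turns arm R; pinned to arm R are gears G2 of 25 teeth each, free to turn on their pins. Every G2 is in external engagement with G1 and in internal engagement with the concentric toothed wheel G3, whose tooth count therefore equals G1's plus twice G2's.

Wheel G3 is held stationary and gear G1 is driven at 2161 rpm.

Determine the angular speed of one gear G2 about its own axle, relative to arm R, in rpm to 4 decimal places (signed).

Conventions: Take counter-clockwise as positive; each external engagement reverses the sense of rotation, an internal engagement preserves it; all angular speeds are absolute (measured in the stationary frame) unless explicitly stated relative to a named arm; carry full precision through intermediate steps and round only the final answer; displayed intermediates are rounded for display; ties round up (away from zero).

class = planetary set [G3 = 31+2·25 = 81; Willis about the carrier]
normalise by the input: solve with ω_sun = 1, then scale by 2161 rpm
ring teeth: 31 + 2·25 = 81
31(ω_sun−ω_arm) = −81(ω_ring−ω_arm),  ω_ring = 0, ω_sun = 1
31(1−ω_arm) = −81(0−ω_arm)  ⇒  112·ω_arm = 31  ⇒  ω_arm = 31/112
sun–planet mesh: 31·(1−31/112) = −25·(ω_p−ω_arm)  ⇒  ω_p−ω_arm = -2511/2800
scale: ω_p−ω_arm = -2511/2800 × 2161 rpm = -1937.9539 rpm

-1937.9539 rpm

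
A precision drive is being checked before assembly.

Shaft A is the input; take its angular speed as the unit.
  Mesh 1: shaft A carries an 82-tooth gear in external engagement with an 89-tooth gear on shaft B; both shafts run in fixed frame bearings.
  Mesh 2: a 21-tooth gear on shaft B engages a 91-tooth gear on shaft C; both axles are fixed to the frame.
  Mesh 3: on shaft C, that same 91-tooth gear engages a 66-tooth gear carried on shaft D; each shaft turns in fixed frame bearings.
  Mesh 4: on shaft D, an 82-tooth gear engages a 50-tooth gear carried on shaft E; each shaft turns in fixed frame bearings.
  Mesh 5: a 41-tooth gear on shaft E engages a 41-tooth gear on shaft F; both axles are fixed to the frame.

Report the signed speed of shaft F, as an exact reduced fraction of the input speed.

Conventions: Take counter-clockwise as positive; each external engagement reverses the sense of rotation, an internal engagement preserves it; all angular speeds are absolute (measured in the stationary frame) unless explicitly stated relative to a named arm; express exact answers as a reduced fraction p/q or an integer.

-11767/24475

5-mesh fixed-axis compound train (all bearings frame-fixed)
mesh 1 [82T→89T]: |ω|/ω_in = 1×82/89 = 82/89, sense flips to −
mesh 2 [21T→91T]: |ω|/ω_in = (82/89)×21/91 = 246/1157, sense flips to +
mesh 3 [91T→66T]: |ω|/ω_in = (246/1157)×91/66 = 287/979, sense flips to −
mesh 4 [82T→50T]: |ω|/ω_in = (287/979)×82/50 = 11767/24475, sense flips to +
mesh 5 [41T→41T]: |ω|/ω_in = (11767/24475)×41/41 = 11767/24475, sense flips to −
signed output speed (× input speed) = -11767/24475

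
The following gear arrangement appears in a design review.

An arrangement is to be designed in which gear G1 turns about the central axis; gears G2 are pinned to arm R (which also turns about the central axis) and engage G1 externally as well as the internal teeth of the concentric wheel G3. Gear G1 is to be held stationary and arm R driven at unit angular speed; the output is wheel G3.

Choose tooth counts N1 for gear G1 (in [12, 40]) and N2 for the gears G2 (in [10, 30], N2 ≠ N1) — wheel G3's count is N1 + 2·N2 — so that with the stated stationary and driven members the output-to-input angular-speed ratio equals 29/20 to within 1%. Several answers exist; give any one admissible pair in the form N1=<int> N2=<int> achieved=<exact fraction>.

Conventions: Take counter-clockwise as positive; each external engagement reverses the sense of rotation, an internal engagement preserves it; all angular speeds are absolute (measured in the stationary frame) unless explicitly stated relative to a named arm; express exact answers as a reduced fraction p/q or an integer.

class = planetary set [ratio 29/20 wanted; Willis about the carrier]
Willis with ω_sun = 0: ω_ring/ω_arm = (N1+N3)/N3; set equal to 29/20  ⇒  N3/N1 = 1/(29/20 − 1) = 20/9
N3 = N1 + 2·N2  ⇒  N2/N1 = (N3/N1 − 1)/2 = (20/9 − 1)/2 = 11/18
smallest multiple with N1 ≥ 12 and N2 ≥ 10: k = 1  ⇒  N1 = 1·18 = 18, N2 = 1·11 = 11 (N1 ≤ 40, N2 ≤ 30, N2 ≠ N1 ✓), N3 = 18 + 2·11 = 40
check: (N1+N3)/N3 with N1 = 18, N3 = 40 gives 29/20; |achieved − target| = 0 ≤ 29/2000 ✓

N1=18 N2=11 achieved=29/20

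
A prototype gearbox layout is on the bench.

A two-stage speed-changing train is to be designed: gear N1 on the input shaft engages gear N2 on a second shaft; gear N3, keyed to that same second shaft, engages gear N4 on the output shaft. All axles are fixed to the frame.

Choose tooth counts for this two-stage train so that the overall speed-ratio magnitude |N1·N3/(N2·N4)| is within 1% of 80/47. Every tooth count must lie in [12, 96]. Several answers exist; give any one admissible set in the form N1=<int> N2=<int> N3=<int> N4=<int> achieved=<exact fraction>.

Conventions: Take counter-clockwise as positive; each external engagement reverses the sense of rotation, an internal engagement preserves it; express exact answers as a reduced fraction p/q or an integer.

class = fixed-axis compound train [2-stage, 80/47 wanted]
target = 80/47 in lowest terms: an exact hit needs N1·N3 = k·80 and N2·N4 = k·47 for one integer k, every count in [12, 96]; additionally prefer no 1:1 stage (N1 ≠ N2, N3 ≠ N4)
k = 1…11: no 1:1-free in-range split of k·80 and k·47 into factor pairs; take k = 12
k = 12: N1·N3 = 960 = 12·80, N2·N4 = 564 = 47·12
achieved = 12·80/(47·12) = 80/47; |achieved − target| = 0 ≤ 4/235 ✓

N1=12 N2=47 N3=80 N4=12 achieved=80/47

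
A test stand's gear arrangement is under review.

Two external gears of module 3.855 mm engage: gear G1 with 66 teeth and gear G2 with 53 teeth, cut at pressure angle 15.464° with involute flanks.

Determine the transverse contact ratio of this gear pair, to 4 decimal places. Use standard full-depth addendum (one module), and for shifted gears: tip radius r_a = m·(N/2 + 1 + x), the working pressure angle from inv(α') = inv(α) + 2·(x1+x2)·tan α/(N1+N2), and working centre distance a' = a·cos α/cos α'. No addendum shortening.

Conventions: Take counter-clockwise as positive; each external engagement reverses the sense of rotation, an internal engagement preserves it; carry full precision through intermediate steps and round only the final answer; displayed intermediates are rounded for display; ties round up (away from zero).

recognized (one external pair, fixed centres): single-mesh tooth geometry, m = 3.855, N1 = 66, N2 = 53
base radii: r_b1 = 122.609585, r_b2 = 98.459212
tip radii: r_a1 = 131.070000, r_a2 = 106.012500
no profile shift: α' = α, a' = a
action lengths: √(r_a1²−r_b1²) = 46.327472, √(r_a2²−r_b2²) = 39.299284
base pitch p_b = π·m·cos α = 11.672405
CR = (46.327472 + 39.299284 − 229.372500·sin 15.46400°)/11.672405 = 2.096270
contact ratio ≈ 2.0963

2.0963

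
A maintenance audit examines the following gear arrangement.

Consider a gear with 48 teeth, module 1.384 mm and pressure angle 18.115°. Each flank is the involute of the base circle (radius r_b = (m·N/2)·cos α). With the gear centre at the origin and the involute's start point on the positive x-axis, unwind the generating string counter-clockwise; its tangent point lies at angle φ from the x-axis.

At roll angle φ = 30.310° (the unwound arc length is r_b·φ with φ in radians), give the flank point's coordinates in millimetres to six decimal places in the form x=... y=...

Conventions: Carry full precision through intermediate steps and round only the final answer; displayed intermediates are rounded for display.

single-mesh involute tooth geometry (48T wheel at module 1.384)
pitch radius r_p = m·N/2 = 1.384·48/2 = 33.216000
base radius r_b = r_p·cos α = 33.216000·cos 18.115° = 31.569628
roll angle φ = 30.310° = 0.52900930 rad
x = r_b·(cos φ + φ·sin φ) = 35.682740
y = r_b·(sin φ − φ·cos φ) = 1.514730

x=35.682740 y=1.514730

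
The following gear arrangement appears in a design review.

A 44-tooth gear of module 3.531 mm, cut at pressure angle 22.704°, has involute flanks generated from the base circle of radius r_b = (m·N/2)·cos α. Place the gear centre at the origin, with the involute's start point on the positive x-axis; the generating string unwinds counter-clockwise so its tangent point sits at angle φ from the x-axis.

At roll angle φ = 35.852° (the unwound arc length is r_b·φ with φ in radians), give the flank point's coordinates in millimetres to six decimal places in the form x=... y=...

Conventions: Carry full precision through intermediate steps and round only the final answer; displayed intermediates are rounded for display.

x=84.348337 y=5.626550

recognized (one wheel, involute flank): single-mesh tooth geometry, m = 3.531, N = 44
pitch radius r_p = m·N/2 = 3.531·44/2 = 77.682000
base radius r_b = r_p·cos α = 77.682000·cos 22.704° = 71.662511
roll angle φ = 35.852° = 0.62573544 rad
x = r_b·(cos φ + φ·sin φ) = 84.348337
y = r_b·(sin φ − φ·cos φ) = 5.626550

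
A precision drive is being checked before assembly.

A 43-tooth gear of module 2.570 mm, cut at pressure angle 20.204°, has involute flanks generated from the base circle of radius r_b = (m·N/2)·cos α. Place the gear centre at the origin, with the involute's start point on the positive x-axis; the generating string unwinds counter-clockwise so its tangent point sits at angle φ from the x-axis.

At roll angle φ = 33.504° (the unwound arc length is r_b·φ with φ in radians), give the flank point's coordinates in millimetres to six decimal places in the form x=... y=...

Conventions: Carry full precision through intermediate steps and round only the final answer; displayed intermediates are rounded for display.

class = single-mesh tooth geometry [base-circle involute, m = 2.570, 43T]
pitch radius r_p = m·N/2 = 2.570·43/2 = 55.255000
base radius r_b = r_p·cos α = 55.255000·cos 20.204° = 51.855100
roll angle φ = 33.504° = 0.58475511 rad
x = r_b·(cos φ + φ·sin φ) = 59.977128
y = r_b·(sin φ − φ·cos φ) = 3.339403

x=59.977128 y=3.339403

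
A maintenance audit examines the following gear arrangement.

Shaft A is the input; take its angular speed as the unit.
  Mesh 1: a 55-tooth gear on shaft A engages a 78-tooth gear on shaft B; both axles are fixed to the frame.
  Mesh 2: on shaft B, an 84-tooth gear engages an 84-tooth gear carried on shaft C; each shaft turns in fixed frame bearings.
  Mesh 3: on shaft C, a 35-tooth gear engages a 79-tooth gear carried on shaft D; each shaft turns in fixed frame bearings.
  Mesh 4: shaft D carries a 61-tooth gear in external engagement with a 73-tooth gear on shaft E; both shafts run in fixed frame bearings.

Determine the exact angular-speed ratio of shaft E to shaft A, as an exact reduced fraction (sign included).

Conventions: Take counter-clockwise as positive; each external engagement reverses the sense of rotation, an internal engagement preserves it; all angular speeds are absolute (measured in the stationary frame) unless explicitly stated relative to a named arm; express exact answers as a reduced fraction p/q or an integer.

class = fixed-axis compound train [4 meshes; 4 ratios multiply, 4 sense flips]
mesh 1 [55T→78T]: running ratio 55/78, sense −
mesh 2 [84T→84T]: running ratio 55/78, sense +
mesh 3 [35T→79T]: running ratio 1925/6162, sense −
mesh 4 [61T→73T]: running ratio 117425/449826, sense +
ω_out/ω_in = 117425/449826

117425/449826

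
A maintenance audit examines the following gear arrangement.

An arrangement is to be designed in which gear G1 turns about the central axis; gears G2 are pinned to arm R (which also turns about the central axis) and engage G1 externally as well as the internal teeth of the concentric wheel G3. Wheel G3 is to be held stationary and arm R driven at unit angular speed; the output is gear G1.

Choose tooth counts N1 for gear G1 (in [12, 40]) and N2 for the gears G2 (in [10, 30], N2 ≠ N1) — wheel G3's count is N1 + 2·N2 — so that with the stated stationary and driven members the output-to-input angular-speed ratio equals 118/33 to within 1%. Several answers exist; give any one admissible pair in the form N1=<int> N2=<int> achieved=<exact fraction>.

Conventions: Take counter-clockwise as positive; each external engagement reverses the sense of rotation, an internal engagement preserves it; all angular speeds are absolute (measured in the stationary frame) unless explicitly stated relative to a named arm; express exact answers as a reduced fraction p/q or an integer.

N1=33 N2=26 achieved=118/33

planetary set to be sized for 118/33 (Willis relation)
Willis with ω_ring = 0: ω_sun/ω_arm = (N1+N3)/N1; set equal to 118/33  ⇒  N3/N1 = 118/33 − 1 = 85/33
N3 = N1 + 2·N2  ⇒  N2/N1 = (N3/N1 − 1)/2 = (85/33 − 1)/2 = 26/33
smallest multiple with N1 ≥ 12 and N2 ≥ 10: k = 1  ⇒  N1 = 1·33 = 33, N2 = 1·26 = 26 (N1 ≤ 40, N2 ≤ 30, N2 ≠ N1 ✓), N3 = 33 + 2·26 = 85
check: (N1+N3)/N1 with N1 = 33, N3 = 85 gives 118/33; |achieved − target| = 0 ≤ 59/1650 ✓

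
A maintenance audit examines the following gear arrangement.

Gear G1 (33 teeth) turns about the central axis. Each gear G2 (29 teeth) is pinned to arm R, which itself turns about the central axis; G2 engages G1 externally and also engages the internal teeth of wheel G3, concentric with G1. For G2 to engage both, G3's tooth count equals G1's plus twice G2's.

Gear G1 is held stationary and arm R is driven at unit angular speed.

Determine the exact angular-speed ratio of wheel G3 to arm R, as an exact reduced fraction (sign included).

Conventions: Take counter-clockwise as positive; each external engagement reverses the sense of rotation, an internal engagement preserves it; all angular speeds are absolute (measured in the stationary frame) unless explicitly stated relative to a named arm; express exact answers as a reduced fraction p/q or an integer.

124/91

recognized (axles ride arm R): planetary set, 33/29/91 teeth
ring teeth: 33 + 2·29 = 91
33(ω_sun−ω_arm) = −91(ω_ring−ω_arm),  ω_sun = 0, ω_arm = 1
ω_ring = 1 − (33/91)(0−1) = 124/91
ω_out/ω_in = 124/91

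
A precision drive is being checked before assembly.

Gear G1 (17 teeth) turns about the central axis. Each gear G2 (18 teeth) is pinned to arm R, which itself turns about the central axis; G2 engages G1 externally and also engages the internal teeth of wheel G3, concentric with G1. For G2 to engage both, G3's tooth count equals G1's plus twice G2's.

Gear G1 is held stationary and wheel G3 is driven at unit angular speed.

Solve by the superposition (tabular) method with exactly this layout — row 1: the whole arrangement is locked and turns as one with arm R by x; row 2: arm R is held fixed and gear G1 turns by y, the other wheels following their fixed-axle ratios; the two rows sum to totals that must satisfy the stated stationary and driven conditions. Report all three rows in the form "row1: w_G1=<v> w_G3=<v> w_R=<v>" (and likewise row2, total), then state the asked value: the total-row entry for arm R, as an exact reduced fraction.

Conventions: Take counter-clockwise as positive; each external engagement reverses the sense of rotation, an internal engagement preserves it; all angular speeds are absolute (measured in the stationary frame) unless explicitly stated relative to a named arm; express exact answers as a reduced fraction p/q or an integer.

planetary set (17T centre, 18T on arm, 53T internal) — Willis relation
row 1 — lock + rotate with arm: ω_sun = ω_ring = ω_arm = x
row 2 (arm held, sun turns y): ω_ring = −(17/53)·y, ω_arm = 0
boundary: total ω_sun = x + y = 0 and total ω_ring = x − (17/53)·y = 1  ⇒  y = -53/70, x = 53/70
row 2 ring = −(17/53)·(-53/70) = 17/70
totals (row 1 + row 2): sun 53/70 + (-53/70) = 0, ring 53/70 + 17/70 = 1, arm 53/70 + 0 = 53/70
asked cell (total, arm) = 53/70

row1: w_G1=53/70 w_G3=53/70 w_R=53/70
row2: w_G1=-53/70 w_G3=17/70 w_R=0
total: w_G1=0 w_G3=1 w_R=53/70
asked value: 53/70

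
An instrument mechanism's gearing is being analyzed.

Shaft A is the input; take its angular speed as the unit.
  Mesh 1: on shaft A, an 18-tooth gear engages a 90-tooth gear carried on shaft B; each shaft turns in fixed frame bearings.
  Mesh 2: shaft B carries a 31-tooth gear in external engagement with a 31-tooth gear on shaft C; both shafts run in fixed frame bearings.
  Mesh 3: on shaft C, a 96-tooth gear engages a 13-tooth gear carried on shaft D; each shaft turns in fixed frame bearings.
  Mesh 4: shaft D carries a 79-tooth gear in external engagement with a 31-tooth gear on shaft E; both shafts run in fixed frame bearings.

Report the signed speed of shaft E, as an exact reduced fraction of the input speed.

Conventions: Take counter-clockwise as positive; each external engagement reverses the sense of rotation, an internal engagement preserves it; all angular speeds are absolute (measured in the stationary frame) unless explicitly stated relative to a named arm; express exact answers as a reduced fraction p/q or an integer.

4-mesh fixed-axis compound train (all bearings frame-fixed)
mesh 1 [18T→90T]: |ω|/ω_in = 1×18/90 = 1/5, sense flips to −
mesh 2 [31T→31T]: |ω|/ω_in = (1/5)×31/31 = 1/5, sense flips to +
mesh 3 [96T→13T]: |ω|/ω_in = (1/5)×96/13 = 96/65, sense flips to −
mesh 4 [79T→31T]: |ω|/ω_in = (96/65)×79/31 = 7584/2015, sense flips to +
signed output speed (× input speed) = 7584/2015

7584/2015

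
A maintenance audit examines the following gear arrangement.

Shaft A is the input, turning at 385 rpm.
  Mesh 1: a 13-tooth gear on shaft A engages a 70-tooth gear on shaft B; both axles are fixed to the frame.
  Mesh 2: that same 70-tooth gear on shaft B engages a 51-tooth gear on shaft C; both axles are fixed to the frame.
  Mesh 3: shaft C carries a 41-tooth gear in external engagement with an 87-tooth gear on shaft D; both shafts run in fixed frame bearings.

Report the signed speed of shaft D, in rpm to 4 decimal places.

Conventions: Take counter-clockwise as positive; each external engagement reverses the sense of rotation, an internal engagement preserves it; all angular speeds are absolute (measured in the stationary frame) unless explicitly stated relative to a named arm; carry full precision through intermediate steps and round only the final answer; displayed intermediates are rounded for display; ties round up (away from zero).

-46.2486 rpm

topology: fixed-axis compound train — 3 meshes, A→D
mesh 1 [13T→70T]: ω = 385.0000×13/70 = 71.5000 rpm, sense flips to −
mesh 2 [70T→51T]: ω = 71.5000×70/51 = 98.1373 rpm, sense flips to +
mesh 3 [41T→87T]: ω = 98.1373×41/87 = 46.2486 rpm, sense flips to −
signed output speed = -46.2486 rpm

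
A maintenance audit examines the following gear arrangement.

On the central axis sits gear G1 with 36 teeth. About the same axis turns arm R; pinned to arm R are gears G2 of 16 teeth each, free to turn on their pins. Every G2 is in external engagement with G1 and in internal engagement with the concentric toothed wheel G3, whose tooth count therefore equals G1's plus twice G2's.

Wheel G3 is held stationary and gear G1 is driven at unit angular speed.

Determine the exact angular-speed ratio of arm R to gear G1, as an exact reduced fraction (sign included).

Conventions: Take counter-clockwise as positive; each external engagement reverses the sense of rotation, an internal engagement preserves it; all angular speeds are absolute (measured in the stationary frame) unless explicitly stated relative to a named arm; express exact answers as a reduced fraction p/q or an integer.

planetary set (36T centre, 16T on arm, 68T internal) — Willis relation
ring teeth: 36 + 2·16 = 68
36(ω_sun−ω_arm) = −68(ω_ring−ω_arm),  ω_ring = 0, ω_sun = 1
36(1−ω_arm) = −68(0−ω_arm)  ⇒  104·ω_arm = 36  ⇒  ω_arm = 9/26
ω_out/ω_in = 9/26

9/26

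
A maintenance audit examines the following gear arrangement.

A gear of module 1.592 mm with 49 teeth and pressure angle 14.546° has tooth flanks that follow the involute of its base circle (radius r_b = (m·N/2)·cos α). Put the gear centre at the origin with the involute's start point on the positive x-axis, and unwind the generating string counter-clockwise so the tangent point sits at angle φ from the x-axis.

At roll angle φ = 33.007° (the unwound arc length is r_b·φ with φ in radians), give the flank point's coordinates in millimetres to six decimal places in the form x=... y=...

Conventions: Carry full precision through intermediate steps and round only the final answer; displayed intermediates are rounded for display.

single-mesh involute tooth geometry (49T wheel at module 1.592)
pitch radius r_p = m·N/2 = 1.592·49/2 = 39.004000
base radius r_b = r_p·cos α = 39.004000·cos 14.546° = 37.753778
roll angle φ = 33.007° = 0.57608083 rad
x = r_b·(cos φ + φ·sin φ) = 43.508177
y = r_b·(sin φ − φ·cos φ) = 2.327060

x=43.508177 y=2.327060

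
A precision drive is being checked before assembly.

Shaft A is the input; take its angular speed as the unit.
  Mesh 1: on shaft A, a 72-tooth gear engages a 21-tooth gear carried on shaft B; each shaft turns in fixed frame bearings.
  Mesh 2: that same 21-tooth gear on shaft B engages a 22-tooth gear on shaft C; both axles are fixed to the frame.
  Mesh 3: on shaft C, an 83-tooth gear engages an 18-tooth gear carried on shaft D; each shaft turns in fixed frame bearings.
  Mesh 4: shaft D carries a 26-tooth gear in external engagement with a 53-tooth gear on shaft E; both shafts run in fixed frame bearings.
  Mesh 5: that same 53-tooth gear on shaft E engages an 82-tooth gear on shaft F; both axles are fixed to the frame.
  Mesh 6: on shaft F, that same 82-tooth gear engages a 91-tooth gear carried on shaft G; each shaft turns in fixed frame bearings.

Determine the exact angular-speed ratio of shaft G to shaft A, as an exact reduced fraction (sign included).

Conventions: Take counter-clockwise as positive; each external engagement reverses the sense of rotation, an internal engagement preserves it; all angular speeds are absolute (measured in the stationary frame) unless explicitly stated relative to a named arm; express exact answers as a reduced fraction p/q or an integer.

class = fixed-axis compound train [6 meshes; 6 ratios multiply, 6 sense flips]
mesh 1 [72T→21T]: running ratio 24/7, sense −
mesh 2 [21T→22T]: running ratio 36/11, sense +
mesh 3 [83T→18T]: running ratio 166/11, sense −
mesh 4 [26T→53T]: running ratio 4316/583, sense +
mesh 5 [53T→82T]: running ratio 2158/451, sense −
mesh 6 [82T→91T]: running ratio 332/77, sense +
ω_out/ω_in = 332/77

332/77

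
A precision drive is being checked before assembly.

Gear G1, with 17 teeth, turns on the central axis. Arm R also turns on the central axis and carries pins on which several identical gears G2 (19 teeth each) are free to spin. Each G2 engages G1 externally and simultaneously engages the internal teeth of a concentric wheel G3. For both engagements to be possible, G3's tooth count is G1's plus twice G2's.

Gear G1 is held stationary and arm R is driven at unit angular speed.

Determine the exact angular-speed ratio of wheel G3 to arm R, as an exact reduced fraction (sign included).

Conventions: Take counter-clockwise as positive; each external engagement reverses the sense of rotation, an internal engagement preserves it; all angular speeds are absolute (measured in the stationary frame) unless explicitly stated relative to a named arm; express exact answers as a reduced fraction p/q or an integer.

72/55

topology: planetary set — G1 17T / G2 19T / G3 55T, arm = carrier (Willis)
ring teeth: 17 + 2·19 = 55
17(ω_sun−ω_arm) = −55(ω_ring−ω_arm),  ω_sun = 0, ω_arm = 1
ω_ring = 1 − (17/55)(0−1) = 72/55
ω_out/ω_in = 72/55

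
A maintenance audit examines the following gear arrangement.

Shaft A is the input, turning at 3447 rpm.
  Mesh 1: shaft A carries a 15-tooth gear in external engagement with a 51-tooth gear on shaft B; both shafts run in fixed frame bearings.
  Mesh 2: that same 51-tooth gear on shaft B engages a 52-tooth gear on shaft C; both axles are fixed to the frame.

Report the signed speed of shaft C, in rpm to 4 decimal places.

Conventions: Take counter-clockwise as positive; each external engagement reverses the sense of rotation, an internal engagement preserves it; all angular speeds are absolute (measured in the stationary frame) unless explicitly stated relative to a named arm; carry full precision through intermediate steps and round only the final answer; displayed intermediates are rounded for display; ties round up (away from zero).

topology: fixed-axis compound train — 2 meshes, A→C
mesh 1 [15T→51T]: ω = 3447.0000×15/51 = 1013.8235 rpm, sense flips to −
mesh 2 [51T→52T]: ω = 1013.8235×51/52 = 994.3269 rpm, sense flips to +
signed output speed = +994.3269 rpm

+994.3269 rpm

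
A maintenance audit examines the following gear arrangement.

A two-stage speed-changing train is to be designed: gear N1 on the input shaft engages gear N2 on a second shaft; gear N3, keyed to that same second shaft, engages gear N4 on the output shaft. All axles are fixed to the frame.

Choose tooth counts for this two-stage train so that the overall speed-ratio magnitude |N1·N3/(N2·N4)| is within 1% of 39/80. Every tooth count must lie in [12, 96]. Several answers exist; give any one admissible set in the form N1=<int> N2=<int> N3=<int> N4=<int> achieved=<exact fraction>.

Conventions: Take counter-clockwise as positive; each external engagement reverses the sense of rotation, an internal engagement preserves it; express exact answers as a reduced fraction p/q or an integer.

N1=12 N2=16 N3=13 N4=20 achieved=39/80

design class (target 39/80): fixed-axis compound train
target = 39/80 in lowest terms: an exact hit needs N1·N3 = k·39 and N2·N4 = k·80 for one integer k, every count in [12, 96]; additionally prefer no 1:1 stage (N1 ≠ N2, N3 ≠ N4)
k = 1…3: no 1:1-free in-range split of k·39 and k·80 into factor pairs; take k = 4
k = 4: N1·N3 = 156 = 12·13, N2·N4 = 320 = 16·20
achieved = 12·13/(16·20) = 39/80; |achieved − target| = 0 ≤ 39/8000 ✓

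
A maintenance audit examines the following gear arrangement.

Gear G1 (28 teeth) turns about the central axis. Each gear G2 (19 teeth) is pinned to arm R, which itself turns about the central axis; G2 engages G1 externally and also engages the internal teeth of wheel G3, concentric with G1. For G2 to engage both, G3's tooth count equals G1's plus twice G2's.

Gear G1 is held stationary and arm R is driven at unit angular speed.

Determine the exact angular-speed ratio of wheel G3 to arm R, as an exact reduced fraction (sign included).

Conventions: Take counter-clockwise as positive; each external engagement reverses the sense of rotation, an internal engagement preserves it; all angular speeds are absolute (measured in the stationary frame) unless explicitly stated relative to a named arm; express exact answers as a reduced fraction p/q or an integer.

topology: planetary set — G1 28T / G2 19T / G3 66T, arm = carrier (Willis)
ring teeth: 28 + 2·19 = 66
28(ω_sun−ω_arm) = −66(ω_ring−ω_arm),  ω_sun = 0, ω_arm = 1
ω_ring = 1 − (28/66)(0−1) = 47/33
ω_out/ω_in = 47/33

47/33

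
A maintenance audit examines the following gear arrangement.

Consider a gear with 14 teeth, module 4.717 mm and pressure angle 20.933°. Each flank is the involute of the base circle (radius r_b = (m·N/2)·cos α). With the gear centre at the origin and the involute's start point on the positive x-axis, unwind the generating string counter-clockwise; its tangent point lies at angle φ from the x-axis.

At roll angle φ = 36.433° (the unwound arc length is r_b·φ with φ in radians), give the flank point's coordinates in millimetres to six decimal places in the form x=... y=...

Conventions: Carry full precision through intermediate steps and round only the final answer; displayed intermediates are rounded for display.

x=36.458312 y=2.537716

class = single-mesh tooth geometry [base-circle involute, m = 4.717, 14T]
pitch radius r_p = m·N/2 = 4.717·14/2 = 33.019000
base radius r_b = r_p·cos α = 33.019000·cos 20.933° = 30.839708
roll angle φ = 36.433° = 0.63587581 rad
x = r_b·(cos φ + φ·sin φ) = 36.458312
y = r_b·(sin φ − φ·cos φ) = 2.537716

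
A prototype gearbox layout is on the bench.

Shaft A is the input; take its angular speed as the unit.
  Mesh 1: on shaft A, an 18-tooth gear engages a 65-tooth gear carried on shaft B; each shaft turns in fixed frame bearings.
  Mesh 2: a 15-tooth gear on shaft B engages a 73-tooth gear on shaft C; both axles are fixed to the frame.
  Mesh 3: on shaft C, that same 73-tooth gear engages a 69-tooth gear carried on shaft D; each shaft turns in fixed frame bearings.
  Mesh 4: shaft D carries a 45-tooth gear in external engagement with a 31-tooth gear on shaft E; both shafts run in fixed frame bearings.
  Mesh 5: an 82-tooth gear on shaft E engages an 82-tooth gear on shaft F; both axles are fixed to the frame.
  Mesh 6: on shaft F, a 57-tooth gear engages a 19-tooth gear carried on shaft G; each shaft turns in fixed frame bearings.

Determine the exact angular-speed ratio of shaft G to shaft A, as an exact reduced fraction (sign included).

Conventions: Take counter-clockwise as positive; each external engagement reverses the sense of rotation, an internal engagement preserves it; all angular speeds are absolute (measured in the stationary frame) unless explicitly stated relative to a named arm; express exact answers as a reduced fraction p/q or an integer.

class = fixed-axis compound train [6 meshes; 6 ratios multiply, 6 sense flips]
mesh 1 [18T→65T]: running ratio 18/65, sense −
mesh 2 [15T→73T]: running ratio 54/949, sense +
mesh 3 [73T→69T]: running ratio 18/299, sense −
mesh 4 [45T→31T]: running ratio 810/9269, sense +
mesh 5 [82T→82T]: running ratio 810/9269, sense −
mesh 6 [57T→19T]: running ratio 2430/9269, sense +
ω_out/ω_in = 2430/9269

2430/9269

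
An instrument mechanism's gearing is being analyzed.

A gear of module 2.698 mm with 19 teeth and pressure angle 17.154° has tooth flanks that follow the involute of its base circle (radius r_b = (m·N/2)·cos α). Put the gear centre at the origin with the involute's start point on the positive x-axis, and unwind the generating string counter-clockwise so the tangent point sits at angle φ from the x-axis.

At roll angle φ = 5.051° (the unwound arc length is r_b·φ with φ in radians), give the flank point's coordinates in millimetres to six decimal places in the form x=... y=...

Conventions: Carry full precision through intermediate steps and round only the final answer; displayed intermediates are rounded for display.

x=24.585798 y=0.005589

recognized (one wheel, involute flank): single-mesh tooth geometry, m = 2.698, N = 19
pitch radius r_p = m·N/2 = 2.698·19/2 = 25.631000
base radius r_b = r_p·cos α = 25.631000·cos 17.154° = 24.490817
roll angle φ = 5.051° = 0.08815658 rad
x = r_b·(cos φ + φ·sin φ) = 24.585798
y = r_b·(sin φ − φ·cos φ) = 0.005589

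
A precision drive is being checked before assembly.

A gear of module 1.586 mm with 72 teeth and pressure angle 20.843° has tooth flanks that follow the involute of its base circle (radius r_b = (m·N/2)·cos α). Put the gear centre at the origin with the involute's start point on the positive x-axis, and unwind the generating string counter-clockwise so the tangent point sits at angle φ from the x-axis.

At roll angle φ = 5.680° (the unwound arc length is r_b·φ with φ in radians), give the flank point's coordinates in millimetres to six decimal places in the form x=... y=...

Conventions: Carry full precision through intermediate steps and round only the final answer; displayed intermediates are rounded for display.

x=53.621132 y=0.017312

class = single-mesh tooth geometry [base-circle involute, m = 1.586, 72T]
pitch radius r_p = m·N/2 = 1.586·72/2 = 57.096000
base radius r_b = r_p·cos α = 57.096000·cos 20.843° = 53.359575
roll angle φ = 5.680° = 0.09913470 rad
x = r_b·(cos φ + φ·sin φ) = 53.621132
y = r_b·(sin φ − φ·cos φ) = 0.017312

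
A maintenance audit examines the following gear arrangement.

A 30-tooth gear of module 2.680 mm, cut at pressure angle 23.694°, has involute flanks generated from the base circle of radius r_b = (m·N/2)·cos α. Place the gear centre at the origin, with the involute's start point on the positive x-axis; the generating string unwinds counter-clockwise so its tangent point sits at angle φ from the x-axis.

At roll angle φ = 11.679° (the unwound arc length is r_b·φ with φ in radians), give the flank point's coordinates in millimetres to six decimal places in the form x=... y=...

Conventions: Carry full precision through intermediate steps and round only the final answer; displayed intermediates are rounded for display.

single-mesh involute tooth geometry (30T wheel at module 2.680)
pitch radius r_p = m·N/2 = 2.680·30/2 = 40.200000
base radius r_b = r_p·cos α = 40.200000·cos 23.694° = 36.811328
roll angle φ = 11.679° = 0.20383700 rad
x = r_b·(cos φ + φ·sin φ) = 37.568149
y = r_b·(sin φ − φ·cos φ) = 0.103491

x=37.568149 y=0.103491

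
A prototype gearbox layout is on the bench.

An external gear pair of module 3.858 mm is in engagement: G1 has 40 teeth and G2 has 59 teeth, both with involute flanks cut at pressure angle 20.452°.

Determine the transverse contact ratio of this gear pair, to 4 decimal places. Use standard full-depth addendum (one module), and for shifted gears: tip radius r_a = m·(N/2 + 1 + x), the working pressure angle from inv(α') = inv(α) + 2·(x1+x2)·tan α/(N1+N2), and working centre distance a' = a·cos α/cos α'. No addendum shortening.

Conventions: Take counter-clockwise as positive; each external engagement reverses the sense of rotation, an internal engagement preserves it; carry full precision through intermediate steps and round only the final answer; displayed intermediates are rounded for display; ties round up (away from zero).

1.7244

topology: single-mesh involute geometry — m = 3.858, 40T/59T pair
base radii: r_b1 = 72.296239, r_b2 = 106.636952
tip radii: r_a1 = 81.018000, r_a2 = 117.669000
no profile shift: α' = α, a' = a
action lengths: √(r_a1²−r_b1²) = 36.567338, √(r_a2²−r_b2²) = 49.744889
base pitch p_b = π·m·cos α = 11.356267
CR = (36.567338 + 49.744889 − 190.971000·sin 20.45200°)/11.356267 = 1.724392
contact ratio ≈ 1.7244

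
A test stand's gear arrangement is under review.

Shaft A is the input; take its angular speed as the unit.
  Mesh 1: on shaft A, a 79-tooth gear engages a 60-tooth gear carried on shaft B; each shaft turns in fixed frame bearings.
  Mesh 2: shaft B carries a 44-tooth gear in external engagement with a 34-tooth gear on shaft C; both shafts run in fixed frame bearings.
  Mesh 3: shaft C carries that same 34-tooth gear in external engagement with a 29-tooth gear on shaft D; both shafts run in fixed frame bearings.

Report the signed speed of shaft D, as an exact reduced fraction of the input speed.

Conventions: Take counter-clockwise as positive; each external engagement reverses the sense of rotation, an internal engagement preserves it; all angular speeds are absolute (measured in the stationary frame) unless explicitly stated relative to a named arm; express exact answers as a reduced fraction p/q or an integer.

3-mesh fixed-axis compound train (all bearings frame-fixed)
mesh 1 [79T→60T]: |ω|/ω_in = 1×79/60 = 79/60, sense flips to −
mesh 2 [44T→34T]: |ω|/ω_in = (79/60)×44/34 = 869/510, sense flips to +
mesh 3 [34T→29T]: |ω|/ω_in = (869/510)×34/29 = 869/435, sense flips to −
signed output speed (× input speed) = -869/435

-869/435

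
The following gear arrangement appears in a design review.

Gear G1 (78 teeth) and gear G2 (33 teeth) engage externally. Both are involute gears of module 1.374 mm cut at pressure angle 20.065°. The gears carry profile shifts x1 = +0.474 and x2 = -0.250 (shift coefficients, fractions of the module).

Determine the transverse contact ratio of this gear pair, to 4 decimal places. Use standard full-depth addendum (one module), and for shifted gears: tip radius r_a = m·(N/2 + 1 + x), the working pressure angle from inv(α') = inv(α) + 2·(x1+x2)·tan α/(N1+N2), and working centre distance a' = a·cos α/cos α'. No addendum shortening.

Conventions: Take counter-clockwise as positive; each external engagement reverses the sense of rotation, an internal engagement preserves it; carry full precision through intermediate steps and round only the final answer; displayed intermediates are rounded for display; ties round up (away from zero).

recognized (one external pair, fixed centres): single-mesh tooth geometry, m = 1.374, N1 = 78, N2 = 33
base radii: r_b1 = 50.333544, r_b2 = 21.294961
tip radii: r_a1 = 55.611276, r_a2 = 23.701500
inv(α') = inv(20.065°) + 2·(+0.474-0.250)·tan α/(78+33) = 0.01652939  ⇒  α' = 20.67751°
a' = a·cos α / cos α' = 76.2570·cos 20.065°/cos 20.67751° = 76.560316
action lengths: √(r_a1²−r_b1²) = 23.646317, √(r_a2²−r_b2²) = 10.406043
base pitch p_b = π·m·cos α = 4.054551
CR = (23.646317 + 10.406043 − 76.560316·sin 20.67751°)/4.054551 = 1.730974
contact ratio ≈ 1.7310

1.7310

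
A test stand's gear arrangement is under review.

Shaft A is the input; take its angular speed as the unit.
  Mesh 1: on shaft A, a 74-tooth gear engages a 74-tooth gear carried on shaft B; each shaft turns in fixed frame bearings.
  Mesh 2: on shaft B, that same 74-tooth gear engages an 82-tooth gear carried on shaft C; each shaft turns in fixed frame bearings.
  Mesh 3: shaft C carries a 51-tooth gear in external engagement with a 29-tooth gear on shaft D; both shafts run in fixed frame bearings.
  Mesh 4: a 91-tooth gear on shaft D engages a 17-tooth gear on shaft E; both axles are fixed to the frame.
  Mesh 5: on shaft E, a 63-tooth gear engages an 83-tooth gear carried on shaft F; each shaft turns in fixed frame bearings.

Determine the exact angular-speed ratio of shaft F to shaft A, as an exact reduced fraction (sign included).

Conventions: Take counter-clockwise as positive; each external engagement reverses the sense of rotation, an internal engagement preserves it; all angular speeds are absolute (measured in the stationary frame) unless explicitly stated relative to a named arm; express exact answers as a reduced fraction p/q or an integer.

class = fixed-axis compound train [5 meshes; 5 ratios multiply, 5 sense flips]
mesh 1 [74T→74T]: running ratio 1, sense −
mesh 2 [74T→82T]: running ratio 37/41, sense +
mesh 3 [51T→29T]: running ratio 1887/1189, sense −
mesh 4 [91T→17T]: running ratio 10101/1189, sense +
mesh 5 [63T→83T]: running ratio 636363/98687, sense −
ω_out/ω_in = -636363/98687

-636363/98687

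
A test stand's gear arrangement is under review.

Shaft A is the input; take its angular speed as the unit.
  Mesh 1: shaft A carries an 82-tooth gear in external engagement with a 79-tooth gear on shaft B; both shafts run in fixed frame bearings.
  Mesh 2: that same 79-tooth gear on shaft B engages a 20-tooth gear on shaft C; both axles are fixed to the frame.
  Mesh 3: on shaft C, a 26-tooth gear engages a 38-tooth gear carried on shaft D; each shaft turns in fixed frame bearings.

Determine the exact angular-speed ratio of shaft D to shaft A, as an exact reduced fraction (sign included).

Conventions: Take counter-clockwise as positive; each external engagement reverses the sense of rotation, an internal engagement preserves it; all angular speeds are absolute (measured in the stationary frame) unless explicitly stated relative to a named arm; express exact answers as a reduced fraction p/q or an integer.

class = fixed-axis compound train [3 meshes; 3 ratios multiply, 3 sense flips]
mesh 1 [82T→79T]: running ratio 82/79, sense −
mesh 2 [79T→20T]: running ratio 41/10, sense +
mesh 3 [26T→38T]: running ratio 533/190, sense −
ω_out/ω_in = -533/190

-533/190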